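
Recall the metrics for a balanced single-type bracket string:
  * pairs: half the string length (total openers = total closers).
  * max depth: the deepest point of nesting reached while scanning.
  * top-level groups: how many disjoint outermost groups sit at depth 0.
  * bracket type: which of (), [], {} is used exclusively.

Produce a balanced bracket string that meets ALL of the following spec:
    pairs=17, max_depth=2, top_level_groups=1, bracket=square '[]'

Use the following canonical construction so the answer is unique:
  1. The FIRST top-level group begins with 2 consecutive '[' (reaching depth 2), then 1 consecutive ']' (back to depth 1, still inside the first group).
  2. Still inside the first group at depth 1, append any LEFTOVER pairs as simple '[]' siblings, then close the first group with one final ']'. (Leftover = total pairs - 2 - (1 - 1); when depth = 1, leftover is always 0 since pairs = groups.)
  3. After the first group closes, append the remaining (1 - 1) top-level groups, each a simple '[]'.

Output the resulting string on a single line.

Spec: pairs=17 depth=2 groups=1
Leftover pairs = 17 - 2 - (1-1) = 15
First group: deep chain of depth 2 + 15 sibling pairs
Remaining 0 groups: simple '[]' each

Answer: [[][][][][][][][][][][][][][][][]]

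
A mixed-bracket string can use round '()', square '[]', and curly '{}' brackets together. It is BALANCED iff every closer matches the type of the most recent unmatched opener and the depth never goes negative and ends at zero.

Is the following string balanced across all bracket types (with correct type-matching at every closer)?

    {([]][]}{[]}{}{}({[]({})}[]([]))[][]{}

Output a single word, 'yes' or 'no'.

Answer: no

Derivation:
pos 0: push '{'; stack = {
pos 1: push '('; stack = {(
pos 2: push '['; stack = {([
pos 3: ']' matches '['; pop; stack = {(
pos 4: saw closer ']' but top of stack is '(' (expected ')') → INVALID
Verdict: type mismatch at position 4: ']' closes '(' → no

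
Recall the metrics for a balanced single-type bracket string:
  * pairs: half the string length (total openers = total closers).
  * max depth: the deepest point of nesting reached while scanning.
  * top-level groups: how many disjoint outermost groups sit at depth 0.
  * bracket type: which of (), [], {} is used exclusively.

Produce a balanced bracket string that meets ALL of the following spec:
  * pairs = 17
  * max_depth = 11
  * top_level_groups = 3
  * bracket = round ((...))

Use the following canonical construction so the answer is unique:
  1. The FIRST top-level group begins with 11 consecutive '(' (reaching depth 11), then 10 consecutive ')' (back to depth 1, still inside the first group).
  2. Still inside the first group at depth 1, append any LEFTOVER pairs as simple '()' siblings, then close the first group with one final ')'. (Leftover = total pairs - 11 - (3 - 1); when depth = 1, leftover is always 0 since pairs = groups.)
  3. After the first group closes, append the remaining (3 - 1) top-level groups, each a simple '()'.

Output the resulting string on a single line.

Spec: pairs=17 depth=11 groups=3
Leftover pairs = 17 - 11 - (3-1) = 4
First group: deep chain of depth 11 + 4 sibling pairs
Remaining 2 groups: simple '()' each

Answer: ((((((((((())))))))))()()()())()()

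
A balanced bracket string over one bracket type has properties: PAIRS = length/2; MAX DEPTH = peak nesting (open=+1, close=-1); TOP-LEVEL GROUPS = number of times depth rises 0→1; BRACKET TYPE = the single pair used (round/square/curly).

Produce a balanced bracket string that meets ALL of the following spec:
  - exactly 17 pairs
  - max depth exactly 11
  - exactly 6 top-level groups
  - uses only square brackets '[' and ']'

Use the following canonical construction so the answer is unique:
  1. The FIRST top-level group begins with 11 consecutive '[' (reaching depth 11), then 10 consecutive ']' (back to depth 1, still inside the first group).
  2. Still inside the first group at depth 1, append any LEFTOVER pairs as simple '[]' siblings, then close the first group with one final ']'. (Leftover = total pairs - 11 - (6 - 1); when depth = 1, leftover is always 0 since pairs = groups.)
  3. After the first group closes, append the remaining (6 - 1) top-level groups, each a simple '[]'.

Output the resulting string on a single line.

Spec: pairs=17 depth=11 groups=6
Leftover pairs = 17 - 11 - (6-1) = 1
First group: deep chain of depth 11 + 1 sibling pairs
Remaining 5 groups: simple '[]' each

Answer: [[[[[[[[[[[]]]]]]]]]][]][][][][][]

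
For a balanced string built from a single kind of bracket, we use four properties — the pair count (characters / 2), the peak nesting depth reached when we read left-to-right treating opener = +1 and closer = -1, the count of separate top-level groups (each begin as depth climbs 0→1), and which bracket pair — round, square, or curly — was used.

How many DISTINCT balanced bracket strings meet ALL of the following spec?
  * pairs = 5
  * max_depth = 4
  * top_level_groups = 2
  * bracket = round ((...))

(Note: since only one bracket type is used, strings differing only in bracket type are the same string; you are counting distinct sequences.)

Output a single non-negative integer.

Answer: 2

Derivation:
Spec: pairs=5 depth=4 groups=2
Count(depth <= 4) = 14
Count(depth <= 3) = 12
Count(depth == 4) = 14 - 12 = 2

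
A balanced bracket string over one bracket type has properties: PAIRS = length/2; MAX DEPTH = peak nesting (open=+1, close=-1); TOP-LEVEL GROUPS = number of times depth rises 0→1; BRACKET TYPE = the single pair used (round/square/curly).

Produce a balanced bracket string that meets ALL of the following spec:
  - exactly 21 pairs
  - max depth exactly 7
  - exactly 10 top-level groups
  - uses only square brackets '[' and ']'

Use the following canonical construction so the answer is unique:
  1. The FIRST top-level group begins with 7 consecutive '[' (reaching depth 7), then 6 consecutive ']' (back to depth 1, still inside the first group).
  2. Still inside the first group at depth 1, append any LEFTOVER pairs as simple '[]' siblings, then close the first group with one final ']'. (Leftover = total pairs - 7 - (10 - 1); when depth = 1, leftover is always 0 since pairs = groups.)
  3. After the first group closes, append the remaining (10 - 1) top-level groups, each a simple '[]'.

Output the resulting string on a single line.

Spec: pairs=21 depth=7 groups=10
Leftover pairs = 21 - 7 - (10-1) = 5
First group: deep chain of depth 7 + 5 sibling pairs
Remaining 9 groups: simple '[]' each

Answer: [[[[[[[]]]]]][][][][][]][][][][][][][][][]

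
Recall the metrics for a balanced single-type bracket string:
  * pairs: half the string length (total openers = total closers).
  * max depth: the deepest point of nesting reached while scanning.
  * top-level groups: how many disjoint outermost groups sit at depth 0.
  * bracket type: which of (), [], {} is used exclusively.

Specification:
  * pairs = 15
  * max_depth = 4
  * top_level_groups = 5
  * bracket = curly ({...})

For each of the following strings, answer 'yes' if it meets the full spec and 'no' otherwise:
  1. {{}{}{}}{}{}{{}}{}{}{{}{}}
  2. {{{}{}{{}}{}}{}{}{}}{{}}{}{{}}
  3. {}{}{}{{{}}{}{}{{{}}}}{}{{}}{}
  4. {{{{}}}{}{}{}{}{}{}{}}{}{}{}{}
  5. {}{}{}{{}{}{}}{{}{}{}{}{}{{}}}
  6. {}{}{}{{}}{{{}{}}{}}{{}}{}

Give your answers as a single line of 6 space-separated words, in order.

Answer: no no no yes no no

Derivation:
String 1 '{{}{}{}}{}{}{{}}{}{}{{}{}}': depth seq [1 2 1 2 1 2 1 0 1 0 1 0 1 2 1 0 1 0 1 0 1 2 1 2 1 0]
  -> pairs=13 depth=2 groups=7 -> no
String 2 '{{{}{}{{}}{}}{}{}{}}{{}}{}{{}}': depth seq [1 2 3 2 3 2 3 4 3 2 3 2 1 2 1 2 1 2 1 0 1 2 1 0 1 0 1 2 1 0]
  -> pairs=15 depth=4 groups=4 -> no
String 3 '{}{}{}{{{}}{}{}{{{}}}}{}{{}}{}': depth seq [1 0 1 0 1 0 1 2 3 2 1 2 1 2 1 2 3 4 3 2 1 0 1 0 1 2 1 0 1 0]
  -> pairs=15 depth=4 groups=7 -> no
String 4 '{{{{}}}{}{}{}{}{}{}{}}{}{}{}{}': depth seq [1 2 3 4 3 2 1 2 1 2 1 2 1 2 1 2 1 2 1 2 1 0 1 0 1 0 1 0 1 0]
  -> pairs=15 depth=4 groups=5 -> yes
String 5 '{}{}{}{{}{}{}}{{}{}{}{}{}{{}}}': depth seq [1 0 1 0 1 0 1 2 1 2 1 2 1 0 1 2 1 2 1 2 1 2 1 2 1 2 3 2 1 0]
  -> pairs=15 depth=3 groups=5 -> no
String 6 '{}{}{}{{}}{{{}{}}{}}{{}}{}': depth seq [1 0 1 0 1 0 1 2 1 0 1 2 3 2 3 2 1 2 1 0 1 2 1 0 1 0]
  -> pairs=13 depth=3 groups=7 -> no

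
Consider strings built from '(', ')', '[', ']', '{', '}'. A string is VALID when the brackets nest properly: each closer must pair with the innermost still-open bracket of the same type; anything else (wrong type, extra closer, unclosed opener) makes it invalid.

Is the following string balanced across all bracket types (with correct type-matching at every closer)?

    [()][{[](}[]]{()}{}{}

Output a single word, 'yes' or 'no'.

Answer: no

Derivation:
pos 0: push '['; stack = [
pos 1: push '('; stack = [(
pos 2: ')' matches '('; pop; stack = [
pos 3: ']' matches '['; pop; stack = (empty)
pos 4: push '['; stack = [
pos 5: push '{'; stack = [{
pos 6: push '['; stack = [{[
pos 7: ']' matches '['; pop; stack = [{
pos 8: push '('; stack = [{(
pos 9: saw closer '}' but top of stack is '(' (expected ')') → INVALID
Verdict: type mismatch at position 9: '}' closes '(' → no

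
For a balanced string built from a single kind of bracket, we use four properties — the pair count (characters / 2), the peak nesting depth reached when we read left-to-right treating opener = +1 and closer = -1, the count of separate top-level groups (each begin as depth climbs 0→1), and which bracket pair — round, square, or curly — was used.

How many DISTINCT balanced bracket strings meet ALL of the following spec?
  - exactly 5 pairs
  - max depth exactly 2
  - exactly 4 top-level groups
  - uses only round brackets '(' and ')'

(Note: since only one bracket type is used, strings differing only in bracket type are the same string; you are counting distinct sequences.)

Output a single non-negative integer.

Spec: pairs=5 depth=2 groups=4
Count(depth <= 2) = 4
Count(depth <= 1) = 0
Count(depth == 2) = 4 - 0 = 4

Answer: 4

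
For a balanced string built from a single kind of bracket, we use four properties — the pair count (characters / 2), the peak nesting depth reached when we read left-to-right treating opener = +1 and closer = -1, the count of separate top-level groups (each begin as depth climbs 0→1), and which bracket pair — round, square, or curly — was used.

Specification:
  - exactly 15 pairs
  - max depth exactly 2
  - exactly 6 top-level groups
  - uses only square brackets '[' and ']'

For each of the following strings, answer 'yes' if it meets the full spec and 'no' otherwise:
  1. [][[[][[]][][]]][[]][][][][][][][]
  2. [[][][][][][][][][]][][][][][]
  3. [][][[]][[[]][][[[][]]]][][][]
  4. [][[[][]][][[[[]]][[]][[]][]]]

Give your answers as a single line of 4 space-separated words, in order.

String 1 '[][[[][[]][][]]][[]][][][][][][][]': depth seq [1 0 1 2 3 2 3 4 3 2 3 2 3 2 1 0 1 2 1 0 1 0 1 0 1 0 1 0 1 0 1 0 1 0]
  -> pairs=17 depth=4 groups=10 -> no
String 2 '[[][][][][][][][][]][][][][][]': depth seq [1 2 1 2 1 2 1 2 1 2 1 2 1 2 1 2 1 2 1 0 1 0 1 0 1 0 1 0 1 0]
  -> pairs=15 depth=2 groups=6 -> yes
String 3 '[][][[]][[[]][][[[][]]]][][][]': depth seq [1 0 1 0 1 2 1 0 1 2 3 2 1 2 1 2 3 4 3 4 3 2 1 0 1 0 1 0 1 0]
  -> pairs=15 depth=4 groups=7 -> no
String 4 '[][[[][]][][[[[]]][[]][[]][]]]': depth seq [1 0 1 2 3 2 3 2 1 2 1 2 3 4 5 4 3 2 3 4 3 2 3 4 3 2 3 2 1 0]
  -> pairs=15 depth=5 groups=2 -> no

Answer: no yes no no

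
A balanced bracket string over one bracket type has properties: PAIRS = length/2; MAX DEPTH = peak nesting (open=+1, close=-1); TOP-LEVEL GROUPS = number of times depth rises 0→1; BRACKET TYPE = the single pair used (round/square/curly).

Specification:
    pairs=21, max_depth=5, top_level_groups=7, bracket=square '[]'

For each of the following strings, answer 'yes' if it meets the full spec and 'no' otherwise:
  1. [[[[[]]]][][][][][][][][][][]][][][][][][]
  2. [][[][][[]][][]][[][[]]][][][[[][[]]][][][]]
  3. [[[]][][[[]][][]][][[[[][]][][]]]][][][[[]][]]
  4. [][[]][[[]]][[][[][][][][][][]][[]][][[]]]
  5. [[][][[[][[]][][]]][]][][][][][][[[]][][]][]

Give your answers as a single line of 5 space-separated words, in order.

Answer: yes no no no no

Derivation:
String 1 '[[[[[]]]][][][][][][][][][][]][][][][][][]': depth seq [1 2 3 4 5 4 3 2 1 2 1 2 1 2 1 2 1 2 1 2 1 2 1 2 1 2 1 2 1 0 1 0 1 0 1 0 1 0 1 0 1 0]
  -> pairs=21 depth=5 groups=7 -> yes
String 2 '[][[][][[]][][]][[][[]]][][][[[][[]]][][][]]': depth seq [1 0 1 2 1 2 1 2 3 2 1 2 1 2 1 0 1 2 1 2 3 2 1 0 1 0 1 0 1 2 3 2 3 4 3 2 1 2 1 2 1 2 1 0]
  -> pairs=22 depth=4 groups=6 -> no
String 3 '[[[]][][[[]][][]][][[[[][]][][]]]][][][[[]][]]': depth seq [1 2 3 2 1 2 1 2 3 4 3 2 3 2 3 2 1 2 1 2 3 4 5 4 5 4 3 4 3 4 3 2 1 0 1 0 1 0 1 2 3 2 1 2 1 0]
  -> pairs=23 depth=5 groups=4 -> no
String 4 '[][[]][[[]]][[][[][][][][][][]][[]][][[]]]': depth seq [1 0 1 2 1 0 1 2 3 2 1 0 1 2 1 2 3 2 3 2 3 2 3 2 3 2 3 2 3 2 1 2 3 2 1 2 1 2 3 2 1 0]
  -> pairs=21 depth=3 groups=4 -> no
String 5 '[[][][[[][[]][][]]][]][][][][][][[[]][][]][]': depth seq [1 2 1 2 1 2 3 4 3 4 5 4 3 4 3 4 3 2 1 2 1 0 1 0 1 0 1 0 1 0 1 0 1 2 3 2 1 2 1 2 1 0 1 0]
  -> pairs=22 depth=5 groups=8 -> no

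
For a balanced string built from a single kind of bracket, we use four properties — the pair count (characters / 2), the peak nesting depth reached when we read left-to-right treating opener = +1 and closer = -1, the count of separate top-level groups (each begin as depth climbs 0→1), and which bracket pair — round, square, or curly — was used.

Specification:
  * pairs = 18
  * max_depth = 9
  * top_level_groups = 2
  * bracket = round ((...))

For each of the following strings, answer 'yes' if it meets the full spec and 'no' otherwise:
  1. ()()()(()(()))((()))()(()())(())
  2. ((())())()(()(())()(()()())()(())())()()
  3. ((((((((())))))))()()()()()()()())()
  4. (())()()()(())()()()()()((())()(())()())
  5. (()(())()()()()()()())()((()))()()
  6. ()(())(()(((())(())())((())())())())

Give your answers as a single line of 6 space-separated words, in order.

String 1 '()()()(()(()))((()))()(()())(())': depth seq [1 0 1 0 1 0 1 2 1 2 3 2 1 0 1 2 3 2 1 0 1 0 1 2 1 2 1 0 1 2 1 0]
  -> pairs=16 depth=3 groups=8 -> no
String 2 '((())())()(()(())()(()()())()(())())()()': depth seq [1 2 3 2 1 2 1 0 1 0 1 2 1 2 3 2 1 2 1 2 3 2 3 2 3 2 1 2 1 2 3 2 1 2 1 0 1 0 1 0]
  -> pairs=20 depth=3 groups=5 -> no
String 3 '((((((((())))))))()()()()()()()())()': depth seq [1 2 3 4 5 6 7 8 9 8 7 6 5 4 3 2 1 2 1 2 1 2 1 2 1 2 1 2 1 2 1 2 1 0 1 0]
  -> pairs=18 depth=9 groups=2 -> yes
String 4 '(())()()()(())()()()()()((())()(())()())': depth seq [1 2 1 0 1 0 1 0 1 0 1 2 1 0 1 0 1 0 1 0 1 0 1 0 1 2 3 2 1 2 1 2 3 2 1 2 1 2 1 0]
  -> pairs=20 depth=3 groups=11 -> no
String 5 '(()(())()()()()()()())()((()))()()': depth seq [1 2 1 2 3 2 1 2 1 2 1 2 1 2 1 2 1 2 1 2 1 0 1 0 1 2 3 2 1 0 1 0 1 0]
  -> pairs=17 depth=3 groups=5 -> no
String 6 '()(())(()(((())(())())((())())())())': depth seq [1 0 1 2 1 0 1 2 1 2 3 4 5 4 3 4 5 4 3 4 3 2 3 4 5 4 3 4 3 2 3 2 1 2 1 0]
  -> pairs=18 depth=5 groups=3 -> no

Answer: no no yes no no no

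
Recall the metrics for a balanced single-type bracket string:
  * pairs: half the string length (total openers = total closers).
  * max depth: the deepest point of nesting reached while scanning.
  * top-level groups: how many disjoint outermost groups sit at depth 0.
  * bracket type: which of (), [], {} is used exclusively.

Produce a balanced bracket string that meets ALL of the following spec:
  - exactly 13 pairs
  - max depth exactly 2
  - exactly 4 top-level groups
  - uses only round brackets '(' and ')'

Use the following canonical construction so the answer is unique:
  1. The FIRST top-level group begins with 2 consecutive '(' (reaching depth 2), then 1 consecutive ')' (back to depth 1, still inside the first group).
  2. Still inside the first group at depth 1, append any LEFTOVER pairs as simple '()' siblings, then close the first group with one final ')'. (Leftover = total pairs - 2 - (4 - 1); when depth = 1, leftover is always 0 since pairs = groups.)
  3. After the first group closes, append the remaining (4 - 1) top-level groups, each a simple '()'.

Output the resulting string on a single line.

Spec: pairs=13 depth=2 groups=4
Leftover pairs = 13 - 2 - (4-1) = 8
First group: deep chain of depth 2 + 8 sibling pairs
Remaining 3 groups: simple '()' each

Answer: (()()()()()()()()())()()()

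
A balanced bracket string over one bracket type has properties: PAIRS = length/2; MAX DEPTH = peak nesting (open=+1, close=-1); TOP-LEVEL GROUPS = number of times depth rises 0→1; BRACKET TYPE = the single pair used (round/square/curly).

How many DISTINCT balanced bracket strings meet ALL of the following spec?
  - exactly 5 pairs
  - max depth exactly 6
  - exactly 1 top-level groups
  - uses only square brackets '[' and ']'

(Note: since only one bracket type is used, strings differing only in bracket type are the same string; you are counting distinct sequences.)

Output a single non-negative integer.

Spec: pairs=5 depth=6 groups=1
Count(depth <= 6) = 14
Count(depth <= 5) = 14
Count(depth == 6) = 14 - 14 = 0

Answer: 0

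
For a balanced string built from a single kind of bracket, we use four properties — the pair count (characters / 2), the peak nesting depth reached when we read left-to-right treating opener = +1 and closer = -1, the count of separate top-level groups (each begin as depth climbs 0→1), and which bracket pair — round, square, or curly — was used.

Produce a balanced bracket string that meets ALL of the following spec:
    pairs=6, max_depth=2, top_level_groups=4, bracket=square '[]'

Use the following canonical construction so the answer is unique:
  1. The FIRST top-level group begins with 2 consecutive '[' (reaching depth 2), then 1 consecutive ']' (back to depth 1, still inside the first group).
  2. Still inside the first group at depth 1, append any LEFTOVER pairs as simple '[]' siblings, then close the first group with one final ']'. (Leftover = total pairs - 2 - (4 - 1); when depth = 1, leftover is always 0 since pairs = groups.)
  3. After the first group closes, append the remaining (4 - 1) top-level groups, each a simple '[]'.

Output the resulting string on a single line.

Answer: [[][]][][][]

Derivation:
Spec: pairs=6 depth=2 groups=4
Leftover pairs = 6 - 2 - (4-1) = 1
First group: deep chain of depth 2 + 1 sibling pairs
Remaining 3 groups: simple '[]' each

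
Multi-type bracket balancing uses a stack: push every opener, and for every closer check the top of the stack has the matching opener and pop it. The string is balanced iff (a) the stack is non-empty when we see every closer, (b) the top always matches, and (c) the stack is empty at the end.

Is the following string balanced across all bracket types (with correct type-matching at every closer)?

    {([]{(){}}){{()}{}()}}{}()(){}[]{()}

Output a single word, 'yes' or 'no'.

pos 0: push '{'; stack = {
pos 1: push '('; stack = {(
pos 2: push '['; stack = {([
pos 3: ']' matches '['; pop; stack = {(
pos 4: push '{'; stack = {({
pos 5: push '('; stack = {({(
pos 6: ')' matches '('; pop; stack = {({
pos 7: push '{'; stack = {({{
pos 8: '}' matches '{'; pop; stack = {({
pos 9: '}' matches '{'; pop; stack = {(
pos 10: ')' matches '('; pop; stack = {
pos 11: push '{'; stack = {{
pos 12: push '{'; stack = {{{
pos 13: push '('; stack = {{{(
pos 14: ')' matches '('; pop; stack = {{{
pos 15: '}' matches '{'; pop; stack = {{
pos 16: push '{'; stack = {{{
pos 17: '}' matches '{'; pop; stack = {{
pos 18: push '('; stack = {{(
pos 19: ')' matches '('; pop; stack = {{
pos 20: '}' matches '{'; pop; stack = {
pos 21: '}' matches '{'; pop; stack = (empty)
pos 22: push '{'; stack = {
pos 23: '}' matches '{'; pop; stack = (empty)
pos 24: push '('; stack = (
pos 25: ')' matches '('; pop; stack = (empty)
pos 26: push '('; stack = (
pos 27: ')' matches '('; pop; stack = (empty)
pos 28: push '{'; stack = {
pos 29: '}' matches '{'; pop; stack = (empty)
pos 30: push '['; stack = [
pos 31: ']' matches '['; pop; stack = (empty)
pos 32: push '{'; stack = {
pos 33: push '('; stack = {(
pos 34: ')' matches '('; pop; stack = {
pos 35: '}' matches '{'; pop; stack = (empty)
end: stack empty → VALID
Verdict: properly nested → yes

Answer: yes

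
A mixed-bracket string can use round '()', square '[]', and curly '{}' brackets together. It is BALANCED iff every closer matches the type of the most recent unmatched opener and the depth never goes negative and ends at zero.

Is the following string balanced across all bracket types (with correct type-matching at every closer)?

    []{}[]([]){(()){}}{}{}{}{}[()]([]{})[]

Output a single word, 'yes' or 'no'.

Answer: yes

Derivation:
pos 0: push '['; stack = [
pos 1: ']' matches '['; pop; stack = (empty)
pos 2: push '{'; stack = {
pos 3: '}' matches '{'; pop; stack = (empty)
pos 4: push '['; stack = [
pos 5: ']' matches '['; pop; stack = (empty)
pos 6: push '('; stack = (
pos 7: push '['; stack = ([
pos 8: ']' matches '['; pop; stack = (
pos 9: ')' matches '('; pop; stack = (empty)
pos 10: push '{'; stack = {
pos 11: push '('; stack = {(
pos 12: push '('; stack = {((
pos 13: ')' matches '('; pop; stack = {(
pos 14: ')' matches '('; pop; stack = {
pos 15: push '{'; stack = {{
pos 16: '}' matches '{'; pop; stack = {
pos 17: '}' matches '{'; pop; stack = (empty)
pos 18: push '{'; stack = {
pos 19: '}' matches '{'; pop; stack = (empty)
pos 20: push '{'; stack = {
pos 21: '}' matches '{'; pop; stack = (empty)
pos 22: push '{'; stack = {
pos 23: '}' matches '{'; pop; stack = (empty)
pos 24: push '{'; stack = {
pos 25: '}' matches '{'; pop; stack = (empty)
pos 26: push '['; stack = [
pos 27: push '('; stack = [(
pos 28: ')' matches '('; pop; stack = [
pos 29: ']' matches '['; pop; stack = (empty)
pos 30: push '('; stack = (
pos 31: push '['; stack = ([
pos 32: ']' matches '['; pop; stack = (
pos 33: push '{'; stack = ({
pos 34: '}' matches '{'; pop; stack = (
pos 35: ')' matches '('; pop; stack = (empty)
pos 36: push '['; stack = [
pos 37: ']' matches '['; pop; stack = (empty)
end: stack empty → VALID
Verdict: properly nested → yes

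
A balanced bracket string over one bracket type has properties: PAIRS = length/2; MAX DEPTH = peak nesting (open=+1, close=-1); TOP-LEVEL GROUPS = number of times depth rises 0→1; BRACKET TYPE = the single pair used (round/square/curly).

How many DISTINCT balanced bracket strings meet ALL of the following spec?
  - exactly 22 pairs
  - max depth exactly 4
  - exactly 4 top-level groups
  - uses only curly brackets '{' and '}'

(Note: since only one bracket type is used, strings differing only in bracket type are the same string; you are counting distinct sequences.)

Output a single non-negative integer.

Spec: pairs=22 depth=4 groups=4
Count(depth <= 4) = 932710268
Count(depth <= 3) = 36175872
Count(depth == 4) = 932710268 - 36175872 = 896534396

Answer: 896534396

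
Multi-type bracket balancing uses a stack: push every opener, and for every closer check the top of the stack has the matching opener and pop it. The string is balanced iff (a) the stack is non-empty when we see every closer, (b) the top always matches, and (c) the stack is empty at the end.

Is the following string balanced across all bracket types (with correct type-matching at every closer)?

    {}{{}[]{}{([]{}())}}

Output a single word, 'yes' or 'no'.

pos 0: push '{'; stack = {
pos 1: '}' matches '{'; pop; stack = (empty)
pos 2: push '{'; stack = {
pos 3: push '{'; stack = {{
pos 4: '}' matches '{'; pop; stack = {
pos 5: push '['; stack = {[
pos 6: ']' matches '['; pop; stack = {
pos 7: push '{'; stack = {{
pos 8: '}' matches '{'; pop; stack = {
pos 9: push '{'; stack = {{
pos 10: push '('; stack = {{(
pos 11: push '['; stack = {{([
pos 12: ']' matches '['; pop; stack = {{(
pos 13: push '{'; stack = {{({
pos 14: '}' matches '{'; pop; stack = {{(
pos 15: push '('; stack = {{((
pos 16: ')' matches '('; pop; stack = {{(
pos 17: ')' matches '('; pop; stack = {{
pos 18: '}' matches '{'; pop; stack = {
pos 19: '}' matches '{'; pop; stack = (empty)
end: stack empty → VALID
Verdict: properly nested → yes

Answer: yes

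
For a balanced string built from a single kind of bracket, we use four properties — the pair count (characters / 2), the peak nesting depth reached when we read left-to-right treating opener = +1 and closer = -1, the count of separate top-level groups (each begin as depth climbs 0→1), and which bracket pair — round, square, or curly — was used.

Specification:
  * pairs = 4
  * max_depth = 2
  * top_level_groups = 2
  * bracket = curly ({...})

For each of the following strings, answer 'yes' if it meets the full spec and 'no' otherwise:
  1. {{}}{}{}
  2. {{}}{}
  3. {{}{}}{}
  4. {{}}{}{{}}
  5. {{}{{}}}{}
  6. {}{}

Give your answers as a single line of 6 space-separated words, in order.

Answer: no no yes no no no

Derivation:
String 1 '{{}}{}{}': depth seq [1 2 1 0 1 0 1 0]
  -> pairs=4 depth=2 groups=3 -> no
String 2 '{{}}{}': depth seq [1 2 1 0 1 0]
  -> pairs=3 depth=2 groups=2 -> no
String 3 '{{}{}}{}': depth seq [1 2 1 2 1 0 1 0]
  -> pairs=4 depth=2 groups=2 -> yes
String 4 '{{}}{}{{}}': depth seq [1 2 1 0 1 0 1 2 1 0]
  -> pairs=5 depth=2 groups=3 -> no
String 5 '{{}{{}}}{}': depth seq [1 2 1 2 3 2 1 0 1 0]
  -> pairs=5 depth=3 groups=2 -> no
String 6 '{}{}': depth seq [1 0 1 0]
  -> pairs=2 depth=1 groups=2 -> no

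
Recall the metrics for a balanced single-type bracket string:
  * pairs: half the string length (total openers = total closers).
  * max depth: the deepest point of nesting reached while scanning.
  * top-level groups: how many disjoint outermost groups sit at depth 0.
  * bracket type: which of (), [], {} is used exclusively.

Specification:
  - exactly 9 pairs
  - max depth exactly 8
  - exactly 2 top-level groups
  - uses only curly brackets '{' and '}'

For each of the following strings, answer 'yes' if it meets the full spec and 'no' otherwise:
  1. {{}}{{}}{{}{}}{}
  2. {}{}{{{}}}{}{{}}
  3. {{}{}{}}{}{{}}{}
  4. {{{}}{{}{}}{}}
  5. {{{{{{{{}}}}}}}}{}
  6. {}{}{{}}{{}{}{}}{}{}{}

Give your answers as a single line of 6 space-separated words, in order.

Answer: no no no no yes no

Derivation:
String 1 '{{}}{{}}{{}{}}{}': depth seq [1 2 1 0 1 2 1 0 1 2 1 2 1 0 1 0]
  -> pairs=8 depth=2 groups=4 -> no
String 2 '{}{}{{{}}}{}{{}}': depth seq [1 0 1 0 1 2 3 2 1 0 1 0 1 2 1 0]
  -> pairs=8 depth=3 groups=5 -> no
String 3 '{{}{}{}}{}{{}}{}': depth seq [1 2 1 2 1 2 1 0 1 0 1 2 1 0 1 0]
  -> pairs=8 depth=2 groups=4 -> no
String 4 '{{{}}{{}{}}{}}': depth seq [1 2 3 2 1 2 3 2 3 2 1 2 1 0]
  -> pairs=7 depth=3 groups=1 -> no
String 5 '{{{{{{{{}}}}}}}}{}': depth seq [1 2 3 4 5 6 7 8 7 6 5 4 3 2 1 0 1 0]
  -> pairs=9 depth=8 groups=2 -> yes
String 6 '{}{}{{}}{{}{}{}}{}{}{}': depth seq [1 0 1 0 1 2 1 0 1 2 1 2 1 2 1 0 1 0 1 0 1 0]
  -> pairs=11 depth=2 groups=7 -> no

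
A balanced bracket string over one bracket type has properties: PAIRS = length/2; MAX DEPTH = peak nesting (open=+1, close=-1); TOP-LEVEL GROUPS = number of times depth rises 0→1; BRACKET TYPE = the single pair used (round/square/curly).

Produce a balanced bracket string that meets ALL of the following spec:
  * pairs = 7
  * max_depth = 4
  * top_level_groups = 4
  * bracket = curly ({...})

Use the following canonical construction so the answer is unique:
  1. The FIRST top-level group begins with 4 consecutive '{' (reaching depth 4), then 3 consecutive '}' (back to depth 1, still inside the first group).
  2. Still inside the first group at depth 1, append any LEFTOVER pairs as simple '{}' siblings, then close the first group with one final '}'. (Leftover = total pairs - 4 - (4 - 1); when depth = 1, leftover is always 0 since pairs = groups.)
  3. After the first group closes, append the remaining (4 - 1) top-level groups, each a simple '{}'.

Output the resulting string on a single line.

Answer: {{{{}}}}{}{}{}

Derivation:
Spec: pairs=7 depth=4 groups=4
Leftover pairs = 7 - 4 - (4-1) = 0
First group: deep chain of depth 4 + 0 sibling pairs
Remaining 3 groups: simple '{}' each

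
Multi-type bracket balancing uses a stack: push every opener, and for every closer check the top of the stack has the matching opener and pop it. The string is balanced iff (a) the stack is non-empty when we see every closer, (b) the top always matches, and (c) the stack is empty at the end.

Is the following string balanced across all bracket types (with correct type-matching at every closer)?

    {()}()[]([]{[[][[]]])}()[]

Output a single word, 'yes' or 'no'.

Answer: no

Derivation:
pos 0: push '{'; stack = {
pos 1: push '('; stack = {(
pos 2: ')' matches '('; pop; stack = {
pos 3: '}' matches '{'; pop; stack = (empty)
pos 4: push '('; stack = (
pos 5: ')' matches '('; pop; stack = (empty)
pos 6: push '['; stack = [
pos 7: ']' matches '['; pop; stack = (empty)
pos 8: push '('; stack = (
pos 9: push '['; stack = ([
pos 10: ']' matches '['; pop; stack = (
pos 11: push '{'; stack = ({
pos 12: push '['; stack = ({[
pos 13: push '['; stack = ({[[
pos 14: ']' matches '['; pop; stack = ({[
pos 15: push '['; stack = ({[[
pos 16: push '['; stack = ({[[[
pos 17: ']' matches '['; pop; stack = ({[[
pos 18: ']' matches '['; pop; stack = ({[
pos 19: ']' matches '['; pop; stack = ({
pos 20: saw closer ')' but top of stack is '{' (expected '}') → INVALID
Verdict: type mismatch at position 20: ')' closes '{' → no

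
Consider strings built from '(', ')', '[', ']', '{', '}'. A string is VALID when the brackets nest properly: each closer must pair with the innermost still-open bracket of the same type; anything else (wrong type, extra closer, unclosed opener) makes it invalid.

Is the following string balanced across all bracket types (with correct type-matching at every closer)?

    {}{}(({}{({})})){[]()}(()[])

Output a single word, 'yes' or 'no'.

Answer: yes

Derivation:
pos 0: push '{'; stack = {
pos 1: '}' matches '{'; pop; stack = (empty)
pos 2: push '{'; stack = {
pos 3: '}' matches '{'; pop; stack = (empty)
pos 4: push '('; stack = (
pos 5: push '('; stack = ((
pos 6: push '{'; stack = (({
pos 7: '}' matches '{'; pop; stack = ((
pos 8: push '{'; stack = (({
pos 9: push '('; stack = (({(
pos 10: push '{'; stack = (({({
pos 11: '}' matches '{'; pop; stack = (({(
pos 12: ')' matches '('; pop; stack = (({
pos 13: '}' matches '{'; pop; stack = ((
pos 14: ')' matches '('; pop; stack = (
pos 15: ')' matches '('; pop; stack = (empty)
pos 16: push '{'; stack = {
pos 17: push '['; stack = {[
pos 18: ']' matches '['; pop; stack = {
pos 19: push '('; stack = {(
pos 20: ')' matches '('; pop; stack = {
pos 21: '}' matches '{'; pop; stack = (empty)
pos 22: push '('; stack = (
pos 23: push '('; stack = ((
pos 24: ')' matches '('; pop; stack = (
pos 25: push '['; stack = ([
pos 26: ']' matches '['; pop; stack = (
pos 27: ')' matches '('; pop; stack = (empty)
end: stack empty → VALID
Verdict: properly nested → yes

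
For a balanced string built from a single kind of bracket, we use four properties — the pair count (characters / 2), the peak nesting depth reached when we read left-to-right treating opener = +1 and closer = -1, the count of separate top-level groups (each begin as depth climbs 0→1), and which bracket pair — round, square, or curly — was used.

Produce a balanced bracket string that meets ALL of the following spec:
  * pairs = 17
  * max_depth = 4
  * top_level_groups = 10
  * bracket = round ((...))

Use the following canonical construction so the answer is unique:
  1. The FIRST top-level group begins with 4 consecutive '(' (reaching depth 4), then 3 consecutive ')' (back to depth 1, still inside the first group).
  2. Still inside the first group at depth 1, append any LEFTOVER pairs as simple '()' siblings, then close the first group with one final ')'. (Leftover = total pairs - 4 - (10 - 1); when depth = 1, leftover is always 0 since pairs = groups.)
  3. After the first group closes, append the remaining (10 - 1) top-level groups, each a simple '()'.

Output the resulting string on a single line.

Answer: (((()))()()()())()()()()()()()()()

Derivation:
Spec: pairs=17 depth=4 groups=10
Leftover pairs = 17 - 4 - (10-1) = 4
First group: deep chain of depth 4 + 4 sibling pairs
Remaining 9 groups: simple '()' each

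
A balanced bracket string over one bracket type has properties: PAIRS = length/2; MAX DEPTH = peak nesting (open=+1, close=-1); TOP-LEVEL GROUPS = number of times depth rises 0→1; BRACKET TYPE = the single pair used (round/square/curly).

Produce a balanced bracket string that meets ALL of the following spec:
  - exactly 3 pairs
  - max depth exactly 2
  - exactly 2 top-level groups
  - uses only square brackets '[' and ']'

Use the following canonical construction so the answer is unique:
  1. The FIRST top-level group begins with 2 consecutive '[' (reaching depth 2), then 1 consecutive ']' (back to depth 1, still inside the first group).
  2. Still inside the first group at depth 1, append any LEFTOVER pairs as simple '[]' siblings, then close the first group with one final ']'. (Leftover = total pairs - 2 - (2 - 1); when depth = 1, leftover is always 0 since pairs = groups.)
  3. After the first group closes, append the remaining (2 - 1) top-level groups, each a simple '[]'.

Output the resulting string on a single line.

Answer: [[]][]

Derivation:
Spec: pairs=3 depth=2 groups=2
Leftover pairs = 3 - 2 - (2-1) = 0
First group: deep chain of depth 2 + 0 sibling pairs
Remaining 1 groups: simple '[]' each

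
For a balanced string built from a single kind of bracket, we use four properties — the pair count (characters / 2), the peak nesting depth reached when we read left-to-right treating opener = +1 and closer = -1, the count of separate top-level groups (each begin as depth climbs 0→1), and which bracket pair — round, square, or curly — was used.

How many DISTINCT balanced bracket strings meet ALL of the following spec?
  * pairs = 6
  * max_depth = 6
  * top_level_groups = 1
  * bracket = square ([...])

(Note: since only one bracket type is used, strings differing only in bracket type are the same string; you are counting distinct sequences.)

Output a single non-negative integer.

Answer: 1

Derivation:
Spec: pairs=6 depth=6 groups=1
Count(depth <= 6) = 42
Count(depth <= 5) = 41
Count(depth == 6) = 42 - 41 = 1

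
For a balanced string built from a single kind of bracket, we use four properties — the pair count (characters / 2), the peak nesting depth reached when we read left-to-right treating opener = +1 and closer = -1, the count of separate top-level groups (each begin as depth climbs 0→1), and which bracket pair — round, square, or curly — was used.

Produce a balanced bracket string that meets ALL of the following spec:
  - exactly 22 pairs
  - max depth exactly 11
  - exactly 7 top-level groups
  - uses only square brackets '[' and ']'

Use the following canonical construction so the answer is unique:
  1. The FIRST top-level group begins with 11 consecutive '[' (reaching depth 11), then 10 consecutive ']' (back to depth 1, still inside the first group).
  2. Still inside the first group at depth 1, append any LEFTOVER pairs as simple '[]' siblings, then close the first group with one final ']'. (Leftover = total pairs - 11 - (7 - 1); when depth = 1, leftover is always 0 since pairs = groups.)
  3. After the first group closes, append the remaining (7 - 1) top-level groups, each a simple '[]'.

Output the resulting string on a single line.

Answer: [[[[[[[[[[[]]]]]]]]]][][][][][]][][][][][][]

Derivation:
Spec: pairs=22 depth=11 groups=7
Leftover pairs = 22 - 11 - (7-1) = 5
First group: deep chain of depth 11 + 5 sibling pairs
Remaining 6 groups: simple '[]' each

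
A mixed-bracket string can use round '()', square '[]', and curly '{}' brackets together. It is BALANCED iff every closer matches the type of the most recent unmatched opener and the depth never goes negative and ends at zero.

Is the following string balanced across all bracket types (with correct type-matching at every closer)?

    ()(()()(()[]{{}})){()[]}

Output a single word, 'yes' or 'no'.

Answer: yes

Derivation:
pos 0: push '('; stack = (
pos 1: ')' matches '('; pop; stack = (empty)
pos 2: push '('; stack = (
pos 3: push '('; stack = ((
pos 4: ')' matches '('; pop; stack = (
pos 5: push '('; stack = ((
pos 6: ')' matches '('; pop; stack = (
pos 7: push '('; stack = ((
pos 8: push '('; stack = (((
pos 9: ')' matches '('; pop; stack = ((
pos 10: push '['; stack = (([
pos 11: ']' matches '['; pop; stack = ((
pos 12: push '{'; stack = (({
pos 13: push '{'; stack = (({{
pos 14: '}' matches '{'; pop; stack = (({
pos 15: '}' matches '{'; pop; stack = ((
pos 16: ')' matches '('; pop; stack = (
pos 17: ')' matches '('; pop; stack = (empty)
pos 18: push '{'; stack = {
pos 19: push '('; stack = {(
pos 20: ')' matches '('; pop; stack = {
pos 21: push '['; stack = {[
pos 22: ']' matches '['; pop; stack = {
pos 23: '}' matches '{'; pop; stack = (empty)
end: stack empty → VALID
Verdict: properly nested → yes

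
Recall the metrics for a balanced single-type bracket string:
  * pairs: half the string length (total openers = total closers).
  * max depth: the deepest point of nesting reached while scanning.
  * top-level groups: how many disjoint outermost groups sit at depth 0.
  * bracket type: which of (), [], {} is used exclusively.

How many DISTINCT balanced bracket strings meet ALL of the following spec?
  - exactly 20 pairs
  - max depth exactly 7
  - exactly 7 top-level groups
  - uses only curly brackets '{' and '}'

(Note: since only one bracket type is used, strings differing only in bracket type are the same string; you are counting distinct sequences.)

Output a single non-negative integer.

Answer: 8507534

Derivation:
Spec: pairs=20 depth=7 groups=7
Count(depth <= 7) = 117804960
Count(depth <= 6) = 109297426
Count(depth == 7) = 117804960 - 109297426 = 8507534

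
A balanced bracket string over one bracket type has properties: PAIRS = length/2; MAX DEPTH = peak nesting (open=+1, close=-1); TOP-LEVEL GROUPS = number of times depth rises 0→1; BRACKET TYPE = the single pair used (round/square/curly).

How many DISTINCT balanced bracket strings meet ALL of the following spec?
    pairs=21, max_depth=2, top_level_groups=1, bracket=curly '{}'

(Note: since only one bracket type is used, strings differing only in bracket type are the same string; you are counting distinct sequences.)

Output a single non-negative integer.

Answer: 1

Derivation:
Spec: pairs=21 depth=2 groups=1
Count(depth <= 2) = 1
Count(depth <= 1) = 0
Count(depth == 2) = 1 - 0 = 1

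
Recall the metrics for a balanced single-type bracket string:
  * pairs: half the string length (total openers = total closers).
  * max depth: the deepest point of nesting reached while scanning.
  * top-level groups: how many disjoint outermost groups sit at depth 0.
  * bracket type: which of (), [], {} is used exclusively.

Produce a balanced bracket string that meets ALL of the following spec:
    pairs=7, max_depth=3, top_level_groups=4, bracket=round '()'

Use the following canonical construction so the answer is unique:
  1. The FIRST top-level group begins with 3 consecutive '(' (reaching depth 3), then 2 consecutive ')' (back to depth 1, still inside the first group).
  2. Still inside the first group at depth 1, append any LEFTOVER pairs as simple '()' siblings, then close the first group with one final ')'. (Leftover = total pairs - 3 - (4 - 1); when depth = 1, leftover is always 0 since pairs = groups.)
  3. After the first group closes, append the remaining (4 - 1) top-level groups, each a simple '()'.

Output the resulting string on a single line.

Spec: pairs=7 depth=3 groups=4
Leftover pairs = 7 - 3 - (4-1) = 1
First group: deep chain of depth 3 + 1 sibling pairs
Remaining 3 groups: simple '()' each

Answer: ((())())()()()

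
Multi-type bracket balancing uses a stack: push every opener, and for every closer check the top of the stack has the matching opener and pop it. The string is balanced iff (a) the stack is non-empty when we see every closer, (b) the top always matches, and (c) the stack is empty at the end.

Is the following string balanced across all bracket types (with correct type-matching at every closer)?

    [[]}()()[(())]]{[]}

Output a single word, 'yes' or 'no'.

Answer: no

Derivation:
pos 0: push '['; stack = [
pos 1: push '['; stack = [[
pos 2: ']' matches '['; pop; stack = [
pos 3: saw closer '}' but top of stack is '[' (expected ']') → INVALID
Verdict: type mismatch at position 3: '}' closes '[' → no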